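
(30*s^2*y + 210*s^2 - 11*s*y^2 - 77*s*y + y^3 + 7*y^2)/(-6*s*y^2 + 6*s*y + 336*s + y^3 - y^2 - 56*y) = (-5*s + y)/(y - 8)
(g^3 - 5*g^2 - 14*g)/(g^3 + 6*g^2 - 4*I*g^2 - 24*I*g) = (g^2 - 5*g - 14)/(g^2 + g*(6 - 4*I) - 24*I)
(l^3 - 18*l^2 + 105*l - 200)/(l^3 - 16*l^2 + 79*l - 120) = (l - 5)/(l - 3)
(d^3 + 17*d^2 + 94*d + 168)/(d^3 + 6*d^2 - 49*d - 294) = (d + 4)/(d - 7)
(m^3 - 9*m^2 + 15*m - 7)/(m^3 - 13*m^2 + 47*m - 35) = (m - 1)/(m - 5)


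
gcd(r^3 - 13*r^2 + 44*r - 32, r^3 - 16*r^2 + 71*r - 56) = r^2 - 9*r + 8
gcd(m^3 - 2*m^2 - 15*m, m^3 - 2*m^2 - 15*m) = m^3 - 2*m^2 - 15*m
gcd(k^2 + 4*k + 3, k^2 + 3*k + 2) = k + 1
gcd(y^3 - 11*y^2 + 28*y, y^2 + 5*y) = y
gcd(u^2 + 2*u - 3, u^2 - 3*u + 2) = u - 1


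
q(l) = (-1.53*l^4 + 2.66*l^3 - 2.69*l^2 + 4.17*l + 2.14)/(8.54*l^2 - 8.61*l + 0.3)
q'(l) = (8.61 - 17.08*l)*(-1.53*l^4 + 2.66*l^3 - 2.69*l^2 + 4.17*l + 2.14)/(8.54*l^2 - 8.61*l + 0.3)^2 + (-6.12*l^3 + 7.98*l^2 - 5.38*l + 4.17)/(8.54*l^2 - 8.61*l + 0.3) = (-26.1324*l^5 + 62.2363*l^4 - 47.6412*l^3 - 10.0569*l^2 - 38.1652*l + 19.6764)/(72.9316*l^4 - 147.0588*l^3 + 79.2561*l^2 - 5.166*l + 0.09)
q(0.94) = -18.98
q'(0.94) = -575.54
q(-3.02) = -2.26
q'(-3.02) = 1.21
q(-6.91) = -9.67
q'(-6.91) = 2.60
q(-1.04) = -0.53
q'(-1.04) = 0.60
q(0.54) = -2.10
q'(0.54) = -2.10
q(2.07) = -0.28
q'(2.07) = -1.03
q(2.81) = -1.00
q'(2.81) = -1.01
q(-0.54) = -0.19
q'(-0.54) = 0.93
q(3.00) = -1.20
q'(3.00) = -1.06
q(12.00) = -24.38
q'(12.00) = -4.17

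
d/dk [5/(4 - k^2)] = 10*k/(k^2 - 4)^2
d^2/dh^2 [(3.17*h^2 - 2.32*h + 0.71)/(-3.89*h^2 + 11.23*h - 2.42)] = (-206.748054*h^3 + 114.58773*h^2 + 55.0567260000001*h - 76.742874)/(58.863869*h^6 - 509.800449*h^5 + 1581.596589*h^4 - 2050.549711*h^3 + 983.923842*h^2 - 197.302116*h + 14.172488)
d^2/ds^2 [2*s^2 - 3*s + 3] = 4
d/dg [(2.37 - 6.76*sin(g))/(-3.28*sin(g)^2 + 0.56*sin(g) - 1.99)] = (-22.1728*sin(g)^2 + 15.5472*sin(g) + 12.1252)*cos(g)/(10.7584*sin(g)^4 - 3.6736*sin(g)^3 + 13.368*sin(g)^2 - 2.2288*sin(g) + 3.9601)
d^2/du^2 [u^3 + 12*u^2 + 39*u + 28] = 6*u + 24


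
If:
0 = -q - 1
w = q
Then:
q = -1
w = -1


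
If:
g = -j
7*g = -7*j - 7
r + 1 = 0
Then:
No Solution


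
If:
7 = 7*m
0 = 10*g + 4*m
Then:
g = -2/5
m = 1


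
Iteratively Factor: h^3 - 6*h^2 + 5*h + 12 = (h - 3)*(h^2 - 3*h - 4) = (h - 3)*(h + 1)*(h - 4)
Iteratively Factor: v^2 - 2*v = (v)*(v - 2)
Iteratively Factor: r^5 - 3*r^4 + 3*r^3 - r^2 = (r)*(r^4 - 3*r^3 + 3*r^2 - r) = r*(r - 1)*(r^3 - 2*r^2 + r) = r*(r - 1)^2*(r^2 - r) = r^2*(r - 1)^2*(r - 1)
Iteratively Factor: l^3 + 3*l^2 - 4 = (l + 2)*(l^2 + l - 2) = (l + 2)^2*(l - 1)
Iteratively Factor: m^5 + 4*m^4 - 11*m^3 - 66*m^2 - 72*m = (m + 3)*(m^4 + m^3 - 14*m^2 - 24*m) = (m - 4)*(m + 3)*(m^3 + 5*m^2 + 6*m) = (m - 4)*(m + 2)*(m + 3)*(m^2 + 3*m) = (m - 4)*(m + 2)*(m + 3)^2*(m)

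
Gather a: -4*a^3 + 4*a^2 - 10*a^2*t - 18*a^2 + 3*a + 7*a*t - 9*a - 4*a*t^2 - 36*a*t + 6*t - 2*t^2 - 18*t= -4*a^3 + a^2*(-10*t - 14) + a*(-4*t^2 - 29*t - 6) - 2*t^2 - 12*t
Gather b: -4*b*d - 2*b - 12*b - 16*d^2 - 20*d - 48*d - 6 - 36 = b*(-4*d - 14) - 16*d^2 - 68*d - 42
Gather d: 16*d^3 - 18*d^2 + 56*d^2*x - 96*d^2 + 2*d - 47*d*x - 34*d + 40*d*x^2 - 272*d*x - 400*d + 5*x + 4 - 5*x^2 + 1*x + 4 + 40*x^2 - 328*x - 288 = 16*d^3 + d^2*(56*x - 114) + d*(40*x^2 - 319*x - 432) + 35*x^2 - 322*x - 280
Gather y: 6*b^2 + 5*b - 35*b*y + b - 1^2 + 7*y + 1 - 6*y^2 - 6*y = 6*b^2 + 6*b - 6*y^2 + y*(1 - 35*b)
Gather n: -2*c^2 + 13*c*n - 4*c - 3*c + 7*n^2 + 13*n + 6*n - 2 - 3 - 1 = -2*c^2 - 7*c + 7*n^2 + n*(13*c + 19) - 6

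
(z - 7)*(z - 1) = z^2 - 8*z + 7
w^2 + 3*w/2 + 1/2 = (w + 1/2)*(w + 1)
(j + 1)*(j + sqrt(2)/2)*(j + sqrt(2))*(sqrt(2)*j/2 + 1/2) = sqrt(2)*j^4/2 + sqrt(2)*j^3/2 + 2*j^3 + 5*sqrt(2)*j^2/4 + 2*j^2 + j/2 + 5*sqrt(2)*j/4 + 1/2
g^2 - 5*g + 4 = (g - 4)*(g - 1)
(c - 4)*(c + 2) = c^2 - 2*c - 8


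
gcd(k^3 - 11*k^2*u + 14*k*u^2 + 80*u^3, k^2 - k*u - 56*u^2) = -k + 8*u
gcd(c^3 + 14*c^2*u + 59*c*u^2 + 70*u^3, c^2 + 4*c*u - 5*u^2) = c + 5*u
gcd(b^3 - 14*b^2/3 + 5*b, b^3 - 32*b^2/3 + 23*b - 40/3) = b - 5/3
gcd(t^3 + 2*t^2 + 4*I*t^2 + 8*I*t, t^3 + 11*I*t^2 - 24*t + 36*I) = 1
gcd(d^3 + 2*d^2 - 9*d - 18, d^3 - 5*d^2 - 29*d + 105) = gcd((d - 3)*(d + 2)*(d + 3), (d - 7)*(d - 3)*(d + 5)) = d - 3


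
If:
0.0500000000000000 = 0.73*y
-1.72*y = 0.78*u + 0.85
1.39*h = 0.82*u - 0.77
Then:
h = -1.29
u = -1.24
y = 0.07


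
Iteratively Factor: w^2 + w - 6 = (w - 2)*(w + 3)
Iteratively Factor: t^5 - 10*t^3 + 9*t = (t)*(t^4 - 10*t^2 + 9) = t*(t + 3)*(t^3 - 3*t^2 - t + 3) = t*(t + 1)*(t + 3)*(t^2 - 4*t + 3) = t*(t - 3)*(t + 1)*(t + 3)*(t - 1)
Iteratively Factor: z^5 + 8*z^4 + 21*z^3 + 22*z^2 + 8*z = (z + 1)*(z^4 + 7*z^3 + 14*z^2 + 8*z) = (z + 1)*(z + 4)*(z^3 + 3*z^2 + 2*z) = z*(z + 1)*(z + 4)*(z^2 + 3*z + 2) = z*(z + 1)*(z + 2)*(z + 4)*(z + 1)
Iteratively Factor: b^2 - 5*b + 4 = (b - 1)*(b - 4)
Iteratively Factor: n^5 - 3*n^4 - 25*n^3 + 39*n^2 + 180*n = (n)*(n^4 - 3*n^3 - 25*n^2 + 39*n + 180) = n*(n - 4)*(n^3 + n^2 - 21*n - 45) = n*(n - 4)*(n + 3)*(n^2 - 2*n - 15) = n*(n - 4)*(n + 3)^2*(n - 5)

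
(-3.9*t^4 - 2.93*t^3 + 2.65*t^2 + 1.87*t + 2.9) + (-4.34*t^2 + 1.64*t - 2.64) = -3.9*t^4 - 2.93*t^3 - 1.69*t^2 + 3.51*t + 0.26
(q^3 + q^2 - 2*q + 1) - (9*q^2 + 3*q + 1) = q^3 - 8*q^2 - 5*q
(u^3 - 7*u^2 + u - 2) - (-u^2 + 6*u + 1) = u^3 - 6*u^2 - 5*u - 3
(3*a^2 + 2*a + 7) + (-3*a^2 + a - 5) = 3*a + 2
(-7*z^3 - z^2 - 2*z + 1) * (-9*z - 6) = 63*z^4 + 51*z^3 + 24*z^2 + 3*z - 6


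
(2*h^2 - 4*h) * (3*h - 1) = 6*h^3 - 14*h^2 + 4*h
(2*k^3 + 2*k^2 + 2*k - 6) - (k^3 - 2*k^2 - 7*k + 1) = k^3 + 4*k^2 + 9*k - 7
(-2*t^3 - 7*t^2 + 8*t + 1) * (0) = 0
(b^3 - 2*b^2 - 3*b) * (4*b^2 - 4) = 4*b^5 - 8*b^4 - 16*b^3 + 8*b^2 + 12*b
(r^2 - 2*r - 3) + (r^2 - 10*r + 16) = 2*r^2 - 12*r + 13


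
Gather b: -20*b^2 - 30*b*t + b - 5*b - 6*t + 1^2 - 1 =-20*b^2 + b*(-30*t - 4) - 6*t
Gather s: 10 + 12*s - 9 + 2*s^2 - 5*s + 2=2*s^2 + 7*s + 3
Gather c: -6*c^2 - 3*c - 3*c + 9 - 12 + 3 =-6*c^2 - 6*c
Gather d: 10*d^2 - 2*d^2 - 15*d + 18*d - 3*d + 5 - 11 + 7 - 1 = 8*d^2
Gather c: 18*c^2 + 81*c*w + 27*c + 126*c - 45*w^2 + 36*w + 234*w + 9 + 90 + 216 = 18*c^2 + c*(81*w + 153) - 45*w^2 + 270*w + 315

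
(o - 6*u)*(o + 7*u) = o^2 + o*u - 42*u^2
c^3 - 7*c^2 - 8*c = c*(c - 8)*(c + 1)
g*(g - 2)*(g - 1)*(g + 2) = g^4 - g^3 - 4*g^2 + 4*g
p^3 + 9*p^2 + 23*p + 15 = (p + 1)*(p + 3)*(p + 5)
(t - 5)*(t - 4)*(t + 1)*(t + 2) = t^4 - 6*t^3 - 5*t^2 + 42*t + 40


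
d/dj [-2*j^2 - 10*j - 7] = -4*j - 10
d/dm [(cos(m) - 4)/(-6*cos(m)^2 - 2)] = (-3*cos(m)^2 + 24*cos(m) + 1)*sin(m)/(2*(3*sin(m)^2 - 4)^2)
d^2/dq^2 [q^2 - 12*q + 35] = 2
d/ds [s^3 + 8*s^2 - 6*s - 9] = 3*s^2 + 16*s - 6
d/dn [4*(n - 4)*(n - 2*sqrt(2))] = 8*n - 16 - 8*sqrt(2)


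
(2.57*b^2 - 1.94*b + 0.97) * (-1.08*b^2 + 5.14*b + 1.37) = -2.7756*b^4 + 15.305*b^3 - 7.4983*b^2 + 2.328*b + 1.3289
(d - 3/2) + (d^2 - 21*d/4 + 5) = d^2 - 17*d/4 + 7/2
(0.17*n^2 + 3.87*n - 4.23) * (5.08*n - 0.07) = 0.8636*n^3 + 19.6477*n^2 - 21.7593*n + 0.2961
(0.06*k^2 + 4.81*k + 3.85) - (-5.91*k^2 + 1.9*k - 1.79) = 5.97*k^2 + 2.91*k + 5.64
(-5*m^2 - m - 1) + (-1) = -5*m^2 - m - 2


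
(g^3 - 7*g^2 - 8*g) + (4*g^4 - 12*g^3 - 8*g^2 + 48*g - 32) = 4*g^4 - 11*g^3 - 15*g^2 + 40*g - 32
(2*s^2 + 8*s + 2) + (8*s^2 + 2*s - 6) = 10*s^2 + 10*s - 4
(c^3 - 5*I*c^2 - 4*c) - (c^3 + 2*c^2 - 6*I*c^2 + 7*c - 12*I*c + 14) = -2*c^2 + I*c^2 - 11*c + 12*I*c - 14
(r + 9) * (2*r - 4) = 2*r^2 + 14*r - 36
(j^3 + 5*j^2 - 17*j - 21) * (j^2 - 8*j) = j^5 - 3*j^4 - 57*j^3 + 115*j^2 + 168*j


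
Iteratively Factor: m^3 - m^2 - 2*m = (m - 2)*(m^2 + m) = (m - 2)*(m + 1)*(m)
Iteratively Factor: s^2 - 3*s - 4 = (s - 4)*(s + 1)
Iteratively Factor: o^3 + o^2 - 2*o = (o)*(o^2 + o - 2) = o*(o + 2)*(o - 1)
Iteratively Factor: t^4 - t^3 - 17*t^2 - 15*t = (t)*(t^3 - t^2 - 17*t - 15) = t*(t - 5)*(t^2 + 4*t + 3) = t*(t - 5)*(t + 1)*(t + 3)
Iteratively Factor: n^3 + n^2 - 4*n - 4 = (n - 2)*(n^2 + 3*n + 2) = (n - 2)*(n + 2)*(n + 1)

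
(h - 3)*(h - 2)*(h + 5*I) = h^3 - 5*h^2 + 5*I*h^2 + 6*h - 25*I*h + 30*I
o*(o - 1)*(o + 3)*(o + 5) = o^4 + 7*o^3 + 7*o^2 - 15*o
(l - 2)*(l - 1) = l^2 - 3*l + 2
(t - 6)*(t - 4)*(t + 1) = t^3 - 9*t^2 + 14*t + 24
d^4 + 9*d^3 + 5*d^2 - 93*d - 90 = (d - 3)*(d + 1)*(d + 5)*(d + 6)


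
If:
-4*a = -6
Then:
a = 3/2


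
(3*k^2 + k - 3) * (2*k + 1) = 6*k^3 + 5*k^2 - 5*k - 3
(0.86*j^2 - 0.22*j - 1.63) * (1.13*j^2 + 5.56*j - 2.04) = 0.9718*j^4 + 4.533*j^3 - 4.8195*j^2 - 8.614*j + 3.3252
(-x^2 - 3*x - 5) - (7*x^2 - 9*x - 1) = -8*x^2 + 6*x - 4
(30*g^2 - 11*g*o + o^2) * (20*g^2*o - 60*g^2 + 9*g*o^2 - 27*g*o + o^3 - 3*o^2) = 600*g^4*o - 1800*g^4 + 50*g^3*o^2 - 150*g^3*o - 49*g^2*o^3 + 147*g^2*o^2 - 2*g*o^4 + 6*g*o^3 + o^5 - 3*o^4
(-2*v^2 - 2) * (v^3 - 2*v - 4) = -2*v^5 + 2*v^3 + 8*v^2 + 4*v + 8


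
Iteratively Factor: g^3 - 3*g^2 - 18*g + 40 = (g - 2)*(g^2 - g - 20) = (g - 2)*(g + 4)*(g - 5)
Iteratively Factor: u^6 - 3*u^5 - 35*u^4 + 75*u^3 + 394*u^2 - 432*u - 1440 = (u - 4)*(u^5 + u^4 - 31*u^3 - 49*u^2 + 198*u + 360) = (u - 5)*(u - 4)*(u^4 + 6*u^3 - u^2 - 54*u - 72) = (u - 5)*(u - 4)*(u - 3)*(u^3 + 9*u^2 + 26*u + 24) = (u - 5)*(u - 4)*(u - 3)*(u + 2)*(u^2 + 7*u + 12) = (u - 5)*(u - 4)*(u - 3)*(u + 2)*(u + 4)*(u + 3)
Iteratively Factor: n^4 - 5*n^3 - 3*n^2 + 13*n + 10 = (n - 5)*(n^3 - 3*n - 2) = (n - 5)*(n + 1)*(n^2 - n - 2) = (n - 5)*(n + 1)^2*(n - 2)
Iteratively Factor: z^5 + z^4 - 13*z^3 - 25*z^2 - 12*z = (z - 4)*(z^4 + 5*z^3 + 7*z^2 + 3*z) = (z - 4)*(z + 1)*(z^3 + 4*z^2 + 3*z) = z*(z - 4)*(z + 1)*(z^2 + 4*z + 3) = z*(z - 4)*(z + 1)^2*(z + 3)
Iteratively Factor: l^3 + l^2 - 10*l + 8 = (l + 4)*(l^2 - 3*l + 2) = (l - 1)*(l + 4)*(l - 2)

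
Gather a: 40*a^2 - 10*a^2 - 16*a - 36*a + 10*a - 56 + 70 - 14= 30*a^2 - 42*a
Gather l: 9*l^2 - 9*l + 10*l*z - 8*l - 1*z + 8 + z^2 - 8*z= 9*l^2 + l*(10*z - 17) + z^2 - 9*z + 8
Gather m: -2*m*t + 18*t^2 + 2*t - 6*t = -2*m*t + 18*t^2 - 4*t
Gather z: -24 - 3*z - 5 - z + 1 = -4*z - 28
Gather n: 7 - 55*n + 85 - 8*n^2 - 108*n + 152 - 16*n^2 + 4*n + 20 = -24*n^2 - 159*n + 264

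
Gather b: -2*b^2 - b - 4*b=-2*b^2 - 5*b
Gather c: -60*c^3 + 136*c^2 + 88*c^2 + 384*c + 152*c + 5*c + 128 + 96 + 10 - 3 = -60*c^3 + 224*c^2 + 541*c + 231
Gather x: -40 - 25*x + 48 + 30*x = 5*x + 8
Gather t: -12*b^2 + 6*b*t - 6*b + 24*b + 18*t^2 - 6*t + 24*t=-12*b^2 + 18*b + 18*t^2 + t*(6*b + 18)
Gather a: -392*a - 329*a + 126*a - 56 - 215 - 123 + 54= -595*a - 340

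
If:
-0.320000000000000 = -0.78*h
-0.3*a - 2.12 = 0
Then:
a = -7.07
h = 0.41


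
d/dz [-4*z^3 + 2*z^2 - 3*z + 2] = -12*z^2 + 4*z - 3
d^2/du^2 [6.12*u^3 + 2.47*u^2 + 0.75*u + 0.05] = 36.72*u + 4.94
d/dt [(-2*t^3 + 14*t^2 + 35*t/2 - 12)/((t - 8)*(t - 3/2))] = 2*(-4*t^2 + 12*t + 3)/(4*t^2 - 12*t + 9)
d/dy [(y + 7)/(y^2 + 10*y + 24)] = (y^2 + 10*y - 2*(y + 5)*(y + 7) + 24)/(y^2 + 10*y + 24)^2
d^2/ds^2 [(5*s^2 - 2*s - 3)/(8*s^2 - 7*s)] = 2*(152*s^3 - 576*s^2 + 504*s - 147)/(s^3*(512*s^3 - 1344*s^2 + 1176*s - 343))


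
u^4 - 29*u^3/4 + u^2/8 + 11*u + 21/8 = (u - 7)*(u - 3/2)*(u + 1/4)*(u + 1)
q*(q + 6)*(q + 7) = q^3 + 13*q^2 + 42*q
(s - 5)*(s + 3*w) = s^2 + 3*s*w - 5*s - 15*w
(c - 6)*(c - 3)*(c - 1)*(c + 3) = c^4 - 7*c^3 - 3*c^2 + 63*c - 54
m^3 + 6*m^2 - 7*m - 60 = (m - 3)*(m + 4)*(m + 5)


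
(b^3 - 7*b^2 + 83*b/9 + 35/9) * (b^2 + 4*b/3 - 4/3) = b^5 - 17*b^4/3 - 13*b^3/9 + 689*b^2/27 - 64*b/9 - 140/27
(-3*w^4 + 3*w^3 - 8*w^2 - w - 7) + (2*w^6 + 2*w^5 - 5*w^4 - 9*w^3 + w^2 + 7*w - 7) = 2*w^6 + 2*w^5 - 8*w^4 - 6*w^3 - 7*w^2 + 6*w - 14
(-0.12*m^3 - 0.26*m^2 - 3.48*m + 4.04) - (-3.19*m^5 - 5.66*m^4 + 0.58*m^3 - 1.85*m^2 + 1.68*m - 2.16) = 3.19*m^5 + 5.66*m^4 - 0.7*m^3 + 1.59*m^2 - 5.16*m + 6.2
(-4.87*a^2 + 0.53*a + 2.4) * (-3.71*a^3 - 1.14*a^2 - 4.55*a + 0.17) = 18.0677*a^5 + 3.5855*a^4 + 12.6503*a^3 - 5.9754*a^2 - 10.8299*a + 0.408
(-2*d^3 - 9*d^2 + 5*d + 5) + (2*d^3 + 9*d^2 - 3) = 5*d + 2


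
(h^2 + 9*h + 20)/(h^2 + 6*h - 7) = (h^2 + 9*h + 20)/(h^2 + 6*h - 7)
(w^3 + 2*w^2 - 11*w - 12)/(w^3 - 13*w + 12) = (w + 1)/(w - 1)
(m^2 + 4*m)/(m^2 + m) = (m + 4)/(m + 1)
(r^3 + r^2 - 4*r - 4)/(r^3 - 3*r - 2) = (r + 2)/(r + 1)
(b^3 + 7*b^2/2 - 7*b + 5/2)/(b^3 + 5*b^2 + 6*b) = (2*b^3 + 7*b^2 - 14*b + 5)/(2*b*(b^2 + 5*b + 6))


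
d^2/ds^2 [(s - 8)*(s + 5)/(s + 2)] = -60/(s^3 + 6*s^2 + 12*s + 8)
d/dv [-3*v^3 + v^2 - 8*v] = -9*v^2 + 2*v - 8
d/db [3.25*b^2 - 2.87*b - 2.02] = 6.5*b - 2.87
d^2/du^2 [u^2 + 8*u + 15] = 2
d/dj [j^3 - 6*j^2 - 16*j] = 3*j^2 - 12*j - 16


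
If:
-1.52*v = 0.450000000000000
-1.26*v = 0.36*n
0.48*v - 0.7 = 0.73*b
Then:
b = -1.15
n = 1.04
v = -0.30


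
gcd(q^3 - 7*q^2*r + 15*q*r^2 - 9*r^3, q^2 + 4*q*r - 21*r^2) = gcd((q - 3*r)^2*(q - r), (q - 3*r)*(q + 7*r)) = q - 3*r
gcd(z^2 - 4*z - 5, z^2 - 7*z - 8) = z + 1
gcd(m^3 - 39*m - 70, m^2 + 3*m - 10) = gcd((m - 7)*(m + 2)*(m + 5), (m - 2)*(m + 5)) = m + 5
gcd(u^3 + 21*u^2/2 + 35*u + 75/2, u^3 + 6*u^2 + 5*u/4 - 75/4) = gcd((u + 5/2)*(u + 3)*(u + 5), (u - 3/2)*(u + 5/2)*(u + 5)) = u^2 + 15*u/2 + 25/2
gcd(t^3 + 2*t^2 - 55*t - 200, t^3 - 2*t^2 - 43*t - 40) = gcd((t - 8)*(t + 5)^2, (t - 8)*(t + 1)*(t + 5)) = t^2 - 3*t - 40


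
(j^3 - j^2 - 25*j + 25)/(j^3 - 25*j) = (j - 1)/j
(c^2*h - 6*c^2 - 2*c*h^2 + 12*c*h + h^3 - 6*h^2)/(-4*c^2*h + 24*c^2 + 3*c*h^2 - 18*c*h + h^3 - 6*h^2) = (-c + h)/(4*c + h)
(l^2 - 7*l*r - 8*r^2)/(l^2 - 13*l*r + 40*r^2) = (-l - r)/(-l + 5*r)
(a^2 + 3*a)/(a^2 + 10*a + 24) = a*(a + 3)/(a^2 + 10*a + 24)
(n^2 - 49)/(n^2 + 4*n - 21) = (n - 7)/(n - 3)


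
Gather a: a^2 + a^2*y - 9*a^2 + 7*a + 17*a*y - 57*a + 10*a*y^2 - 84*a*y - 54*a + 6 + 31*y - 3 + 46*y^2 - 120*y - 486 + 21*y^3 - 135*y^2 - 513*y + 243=a^2*(y - 8) + a*(10*y^2 - 67*y - 104) + 21*y^3 - 89*y^2 - 602*y - 240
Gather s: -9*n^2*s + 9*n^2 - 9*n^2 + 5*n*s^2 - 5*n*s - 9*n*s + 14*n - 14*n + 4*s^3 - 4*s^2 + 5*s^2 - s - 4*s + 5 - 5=4*s^3 + s^2*(5*n + 1) + s*(-9*n^2 - 14*n - 5)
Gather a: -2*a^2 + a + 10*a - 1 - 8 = -2*a^2 + 11*a - 9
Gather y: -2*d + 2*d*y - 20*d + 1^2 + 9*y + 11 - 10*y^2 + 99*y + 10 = -22*d - 10*y^2 + y*(2*d + 108) + 22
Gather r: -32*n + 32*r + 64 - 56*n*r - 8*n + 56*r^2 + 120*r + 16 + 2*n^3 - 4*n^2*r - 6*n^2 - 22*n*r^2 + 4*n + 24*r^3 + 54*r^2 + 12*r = 2*n^3 - 6*n^2 - 36*n + 24*r^3 + r^2*(110 - 22*n) + r*(-4*n^2 - 56*n + 164) + 80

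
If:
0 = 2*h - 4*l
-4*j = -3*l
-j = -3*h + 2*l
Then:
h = 0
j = 0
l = 0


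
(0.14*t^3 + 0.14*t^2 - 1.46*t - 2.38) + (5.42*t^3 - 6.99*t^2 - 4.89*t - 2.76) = 5.56*t^3 - 6.85*t^2 - 6.35*t - 5.14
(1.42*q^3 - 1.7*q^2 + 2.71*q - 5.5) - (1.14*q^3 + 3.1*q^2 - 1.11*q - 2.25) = 0.28*q^3 - 4.8*q^2 + 3.82*q - 3.25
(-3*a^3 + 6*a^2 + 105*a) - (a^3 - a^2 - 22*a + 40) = -4*a^3 + 7*a^2 + 127*a - 40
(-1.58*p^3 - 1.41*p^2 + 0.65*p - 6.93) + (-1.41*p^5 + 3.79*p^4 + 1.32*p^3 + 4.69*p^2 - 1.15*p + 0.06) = -1.41*p^5 + 3.79*p^4 - 0.26*p^3 + 3.28*p^2 - 0.5*p - 6.87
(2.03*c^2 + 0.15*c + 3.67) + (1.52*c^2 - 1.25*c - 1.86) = 3.55*c^2 - 1.1*c + 1.81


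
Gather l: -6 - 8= -14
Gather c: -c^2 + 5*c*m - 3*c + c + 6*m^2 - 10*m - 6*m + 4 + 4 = -c^2 + c*(5*m - 2) + 6*m^2 - 16*m + 8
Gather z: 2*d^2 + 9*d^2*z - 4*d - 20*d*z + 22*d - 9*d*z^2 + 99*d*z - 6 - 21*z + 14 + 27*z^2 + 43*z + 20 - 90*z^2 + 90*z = 2*d^2 + 18*d + z^2*(-9*d - 63) + z*(9*d^2 + 79*d + 112) + 28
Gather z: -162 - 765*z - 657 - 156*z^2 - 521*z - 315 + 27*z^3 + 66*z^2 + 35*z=27*z^3 - 90*z^2 - 1251*z - 1134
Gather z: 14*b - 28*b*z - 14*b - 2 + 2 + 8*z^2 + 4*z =8*z^2 + z*(4 - 28*b)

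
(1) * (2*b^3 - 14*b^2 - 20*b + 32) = 2*b^3 - 14*b^2 - 20*b + 32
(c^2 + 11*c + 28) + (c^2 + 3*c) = 2*c^2 + 14*c + 28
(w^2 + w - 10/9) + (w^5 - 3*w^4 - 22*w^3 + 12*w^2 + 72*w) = w^5 - 3*w^4 - 22*w^3 + 13*w^2 + 73*w - 10/9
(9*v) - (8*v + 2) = v - 2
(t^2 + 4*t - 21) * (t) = t^3 + 4*t^2 - 21*t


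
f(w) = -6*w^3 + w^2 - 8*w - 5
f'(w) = -18*w^2 + 2*w - 8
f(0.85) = -14.76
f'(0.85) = -19.30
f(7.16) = -2213.38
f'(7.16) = -916.46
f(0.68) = -11.86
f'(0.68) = -14.96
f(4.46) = -553.09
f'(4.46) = -357.13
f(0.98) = -17.53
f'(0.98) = -23.33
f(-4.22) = 497.48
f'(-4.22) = -336.99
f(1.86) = -55.03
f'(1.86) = -66.55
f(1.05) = -19.24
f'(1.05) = -25.74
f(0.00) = -5.00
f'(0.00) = -8.00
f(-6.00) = 1375.00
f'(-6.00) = -668.00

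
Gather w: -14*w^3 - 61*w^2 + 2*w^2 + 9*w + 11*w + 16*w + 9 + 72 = -14*w^3 - 59*w^2 + 36*w + 81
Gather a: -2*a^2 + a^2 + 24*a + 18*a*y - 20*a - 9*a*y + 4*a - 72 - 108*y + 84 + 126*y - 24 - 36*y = -a^2 + a*(9*y + 8) - 18*y - 12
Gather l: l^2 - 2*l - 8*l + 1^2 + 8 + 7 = l^2 - 10*l + 16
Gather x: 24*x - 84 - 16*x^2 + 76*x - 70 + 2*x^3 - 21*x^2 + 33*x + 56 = 2*x^3 - 37*x^2 + 133*x - 98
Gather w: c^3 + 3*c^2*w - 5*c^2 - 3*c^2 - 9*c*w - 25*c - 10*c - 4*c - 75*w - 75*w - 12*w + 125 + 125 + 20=c^3 - 8*c^2 - 39*c + w*(3*c^2 - 9*c - 162) + 270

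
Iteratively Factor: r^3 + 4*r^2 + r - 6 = (r - 1)*(r^2 + 5*r + 6) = (r - 1)*(r + 3)*(r + 2)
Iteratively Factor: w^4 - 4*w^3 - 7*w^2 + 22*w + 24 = (w + 2)*(w^3 - 6*w^2 + 5*w + 12) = (w + 1)*(w + 2)*(w^2 - 7*w + 12) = (w - 4)*(w + 1)*(w + 2)*(w - 3)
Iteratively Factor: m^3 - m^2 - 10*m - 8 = (m + 1)*(m^2 - 2*m - 8) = (m - 4)*(m + 1)*(m + 2)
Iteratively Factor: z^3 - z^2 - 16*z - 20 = (z + 2)*(z^2 - 3*z - 10) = (z - 5)*(z + 2)*(z + 2)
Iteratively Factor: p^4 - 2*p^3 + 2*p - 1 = (p - 1)*(p^3 - p^2 - p + 1) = (p - 1)^2*(p^2 - 1) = (p - 1)^3*(p + 1)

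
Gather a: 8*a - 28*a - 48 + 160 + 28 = 140 - 20*a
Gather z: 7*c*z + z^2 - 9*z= z^2 + z*(7*c - 9)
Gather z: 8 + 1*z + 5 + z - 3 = 2*z + 10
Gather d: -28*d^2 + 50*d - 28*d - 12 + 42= -28*d^2 + 22*d + 30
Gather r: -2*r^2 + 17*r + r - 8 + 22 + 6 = -2*r^2 + 18*r + 20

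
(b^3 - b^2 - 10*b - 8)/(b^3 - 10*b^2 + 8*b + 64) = (b + 1)/(b - 8)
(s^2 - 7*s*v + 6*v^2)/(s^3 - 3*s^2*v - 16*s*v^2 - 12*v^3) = (s - v)/(s^2 + 3*s*v + 2*v^2)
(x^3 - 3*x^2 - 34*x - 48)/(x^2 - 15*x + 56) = (x^2 + 5*x + 6)/(x - 7)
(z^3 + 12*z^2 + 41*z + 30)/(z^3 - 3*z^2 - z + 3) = (z^2 + 11*z + 30)/(z^2 - 4*z + 3)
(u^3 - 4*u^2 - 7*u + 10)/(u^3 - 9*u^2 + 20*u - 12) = (u^2 - 3*u - 10)/(u^2 - 8*u + 12)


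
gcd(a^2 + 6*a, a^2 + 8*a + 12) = a + 6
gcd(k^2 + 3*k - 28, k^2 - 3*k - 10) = 1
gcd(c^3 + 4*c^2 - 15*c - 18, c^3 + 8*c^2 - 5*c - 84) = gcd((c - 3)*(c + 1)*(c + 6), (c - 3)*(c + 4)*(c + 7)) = c - 3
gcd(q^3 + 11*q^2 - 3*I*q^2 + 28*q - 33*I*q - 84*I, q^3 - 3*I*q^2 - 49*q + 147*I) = q^2 + q*(7 - 3*I) - 21*I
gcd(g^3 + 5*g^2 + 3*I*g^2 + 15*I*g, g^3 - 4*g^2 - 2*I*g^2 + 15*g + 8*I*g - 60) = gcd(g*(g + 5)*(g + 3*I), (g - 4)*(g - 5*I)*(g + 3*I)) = g + 3*I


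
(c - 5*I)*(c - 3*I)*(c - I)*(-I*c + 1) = -I*c^4 - 8*c^3 + 14*I*c^2 - 8*c + 15*I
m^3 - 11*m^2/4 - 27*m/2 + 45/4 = (m - 5)*(m - 3/4)*(m + 3)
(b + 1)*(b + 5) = b^2 + 6*b + 5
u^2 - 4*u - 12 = (u - 6)*(u + 2)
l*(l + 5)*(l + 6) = l^3 + 11*l^2 + 30*l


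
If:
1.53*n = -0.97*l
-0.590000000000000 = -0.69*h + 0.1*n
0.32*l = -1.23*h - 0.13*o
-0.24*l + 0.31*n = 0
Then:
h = 0.86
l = 0.00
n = 0.00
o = -8.09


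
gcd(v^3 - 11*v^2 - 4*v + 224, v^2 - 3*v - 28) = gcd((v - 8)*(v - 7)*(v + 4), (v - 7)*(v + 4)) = v^2 - 3*v - 28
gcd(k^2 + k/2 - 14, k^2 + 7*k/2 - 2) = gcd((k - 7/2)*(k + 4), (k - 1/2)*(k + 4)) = k + 4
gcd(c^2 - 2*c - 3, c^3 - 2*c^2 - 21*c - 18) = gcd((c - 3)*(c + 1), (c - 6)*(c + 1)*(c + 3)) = c + 1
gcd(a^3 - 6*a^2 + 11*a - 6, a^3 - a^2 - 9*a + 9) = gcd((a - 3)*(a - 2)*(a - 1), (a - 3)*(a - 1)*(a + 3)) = a^2 - 4*a + 3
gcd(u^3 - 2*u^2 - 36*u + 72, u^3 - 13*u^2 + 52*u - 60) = u^2 - 8*u + 12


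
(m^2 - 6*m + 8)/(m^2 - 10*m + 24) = (m - 2)/(m - 6)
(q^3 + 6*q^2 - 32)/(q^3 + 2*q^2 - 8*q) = (q + 4)/q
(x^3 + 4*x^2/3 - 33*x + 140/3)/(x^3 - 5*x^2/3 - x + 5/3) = (x^2 + 3*x - 28)/(x^2 - 1)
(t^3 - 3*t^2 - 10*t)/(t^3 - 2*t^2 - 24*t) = (-t^2 + 3*t + 10)/(-t^2 + 2*t + 24)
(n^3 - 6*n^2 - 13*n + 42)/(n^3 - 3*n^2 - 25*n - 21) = (n - 2)/(n + 1)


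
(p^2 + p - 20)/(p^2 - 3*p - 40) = (p - 4)/(p - 8)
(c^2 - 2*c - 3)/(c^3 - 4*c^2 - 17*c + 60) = (c + 1)/(c^2 - c - 20)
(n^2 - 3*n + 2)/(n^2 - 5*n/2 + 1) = 2*(n - 1)/(2*n - 1)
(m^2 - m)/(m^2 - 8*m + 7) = m/(m - 7)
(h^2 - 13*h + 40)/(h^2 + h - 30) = (h - 8)/(h + 6)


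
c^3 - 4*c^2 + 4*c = c*(c - 2)^2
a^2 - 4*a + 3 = (a - 3)*(a - 1)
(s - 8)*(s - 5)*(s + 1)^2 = s^4 - 11*s^3 + 15*s^2 + 67*s + 40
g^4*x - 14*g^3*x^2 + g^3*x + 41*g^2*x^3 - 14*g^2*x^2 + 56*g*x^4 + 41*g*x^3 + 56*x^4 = (g - 8*x)*(g - 7*x)*(g + x)*(g*x + x)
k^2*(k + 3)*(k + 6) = k^4 + 9*k^3 + 18*k^2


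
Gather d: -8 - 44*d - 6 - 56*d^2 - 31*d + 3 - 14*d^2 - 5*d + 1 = -70*d^2 - 80*d - 10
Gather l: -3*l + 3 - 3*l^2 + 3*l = 3 - 3*l^2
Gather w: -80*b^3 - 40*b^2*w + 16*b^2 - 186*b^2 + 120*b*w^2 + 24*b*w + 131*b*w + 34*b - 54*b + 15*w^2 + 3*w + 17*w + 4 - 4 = -80*b^3 - 170*b^2 - 20*b + w^2*(120*b + 15) + w*(-40*b^2 + 155*b + 20)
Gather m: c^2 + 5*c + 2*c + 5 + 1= c^2 + 7*c + 6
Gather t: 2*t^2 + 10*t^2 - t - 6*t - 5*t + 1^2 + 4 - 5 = 12*t^2 - 12*t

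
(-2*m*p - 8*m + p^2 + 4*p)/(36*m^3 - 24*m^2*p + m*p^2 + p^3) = (p + 4)/(-18*m^2 + 3*m*p + p^2)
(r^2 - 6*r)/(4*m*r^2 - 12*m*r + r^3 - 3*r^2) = (r - 6)/(4*m*r - 12*m + r^2 - 3*r)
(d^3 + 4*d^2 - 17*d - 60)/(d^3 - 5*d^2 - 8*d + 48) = (d + 5)/(d - 4)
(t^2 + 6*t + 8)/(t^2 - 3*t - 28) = (t + 2)/(t - 7)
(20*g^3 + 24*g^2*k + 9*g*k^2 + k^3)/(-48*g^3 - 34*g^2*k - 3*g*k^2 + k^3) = (-10*g^2 - 7*g*k - k^2)/(24*g^2 + 5*g*k - k^2)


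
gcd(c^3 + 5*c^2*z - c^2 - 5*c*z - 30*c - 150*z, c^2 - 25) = c + 5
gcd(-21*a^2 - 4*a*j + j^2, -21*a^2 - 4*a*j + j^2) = 21*a^2 + 4*a*j - j^2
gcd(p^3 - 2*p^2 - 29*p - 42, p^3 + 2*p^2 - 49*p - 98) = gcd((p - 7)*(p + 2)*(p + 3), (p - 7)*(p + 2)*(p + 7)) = p^2 - 5*p - 14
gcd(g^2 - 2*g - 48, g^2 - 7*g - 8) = g - 8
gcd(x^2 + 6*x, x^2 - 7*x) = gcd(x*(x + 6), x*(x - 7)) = x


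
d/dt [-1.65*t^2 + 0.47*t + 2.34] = 0.47 - 3.3*t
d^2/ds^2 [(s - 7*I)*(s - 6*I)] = 2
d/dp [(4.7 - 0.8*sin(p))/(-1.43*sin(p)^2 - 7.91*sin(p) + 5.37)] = (-1.144*sin(p)^2 + 13.442*sin(p) + 32.881)*cos(p)/(2.0449*sin(p)^4 + 22.6226*sin(p)^3 + 47.2099*sin(p)^2 - 84.9534*sin(p) + 28.8369)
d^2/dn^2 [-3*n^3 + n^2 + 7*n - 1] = 2 - 18*n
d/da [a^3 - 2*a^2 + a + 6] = 3*a^2 - 4*a + 1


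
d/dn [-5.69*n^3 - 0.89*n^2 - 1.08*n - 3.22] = -17.07*n^2 - 1.78*n - 1.08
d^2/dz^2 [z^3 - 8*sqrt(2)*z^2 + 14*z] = 6*z - 16*sqrt(2)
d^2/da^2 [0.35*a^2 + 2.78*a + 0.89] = 0.700000000000000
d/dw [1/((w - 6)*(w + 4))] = 2*(1 - w)/(w^4 - 4*w^3 - 44*w^2 + 96*w + 576)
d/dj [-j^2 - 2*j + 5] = -2*j - 2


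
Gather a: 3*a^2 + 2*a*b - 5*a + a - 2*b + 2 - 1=3*a^2 + a*(2*b - 4) - 2*b + 1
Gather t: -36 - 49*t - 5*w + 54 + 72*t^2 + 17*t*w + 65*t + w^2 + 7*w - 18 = 72*t^2 + t*(17*w + 16) + w^2 + 2*w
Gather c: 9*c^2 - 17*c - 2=9*c^2 - 17*c - 2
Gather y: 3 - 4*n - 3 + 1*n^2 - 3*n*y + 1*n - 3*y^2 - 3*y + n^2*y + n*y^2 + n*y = n^2 - 3*n + y^2*(n - 3) + y*(n^2 - 2*n - 3)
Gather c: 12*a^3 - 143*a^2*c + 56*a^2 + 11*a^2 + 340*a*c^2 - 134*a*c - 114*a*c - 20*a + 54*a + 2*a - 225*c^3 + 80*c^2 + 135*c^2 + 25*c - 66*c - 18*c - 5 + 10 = 12*a^3 + 67*a^2 + 36*a - 225*c^3 + c^2*(340*a + 215) + c*(-143*a^2 - 248*a - 59) + 5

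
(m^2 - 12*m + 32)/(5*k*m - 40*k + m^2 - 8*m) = (m - 4)/(5*k + m)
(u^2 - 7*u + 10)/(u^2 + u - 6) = (u - 5)/(u + 3)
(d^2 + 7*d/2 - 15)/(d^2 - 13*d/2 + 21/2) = (2*d^2 + 7*d - 30)/(2*d^2 - 13*d + 21)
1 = 1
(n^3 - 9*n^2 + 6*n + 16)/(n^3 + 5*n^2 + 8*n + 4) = (n^2 - 10*n + 16)/(n^2 + 4*n + 4)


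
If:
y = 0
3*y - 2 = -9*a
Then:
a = 2/9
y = 0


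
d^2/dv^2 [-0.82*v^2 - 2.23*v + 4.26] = -1.64000000000000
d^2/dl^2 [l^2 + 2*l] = 2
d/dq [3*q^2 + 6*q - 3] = 6*q + 6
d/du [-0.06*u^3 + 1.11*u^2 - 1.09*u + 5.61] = -0.18*u^2 + 2.22*u - 1.09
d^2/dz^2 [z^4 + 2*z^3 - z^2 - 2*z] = 12*z^2 + 12*z - 2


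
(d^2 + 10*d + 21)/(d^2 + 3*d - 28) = (d + 3)/(d - 4)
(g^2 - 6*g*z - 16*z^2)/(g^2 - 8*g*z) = (g + 2*z)/g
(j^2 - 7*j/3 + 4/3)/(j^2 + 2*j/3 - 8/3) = (j - 1)/(j + 2)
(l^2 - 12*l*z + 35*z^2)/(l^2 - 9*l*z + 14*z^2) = (-l + 5*z)/(-l + 2*z)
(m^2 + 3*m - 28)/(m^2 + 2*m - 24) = (m + 7)/(m + 6)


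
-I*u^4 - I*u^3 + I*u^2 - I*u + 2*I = (u + 2)*(u - I)*(u + I)*(-I*u + I)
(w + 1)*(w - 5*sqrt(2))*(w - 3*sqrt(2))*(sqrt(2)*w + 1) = sqrt(2)*w^4 - 15*w^3 + sqrt(2)*w^3 - 15*w^2 + 22*sqrt(2)*w^2 + 30*w + 22*sqrt(2)*w + 30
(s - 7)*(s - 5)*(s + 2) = s^3 - 10*s^2 + 11*s + 70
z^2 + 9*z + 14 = (z + 2)*(z + 7)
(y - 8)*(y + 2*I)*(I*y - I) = I*y^3 - 2*y^2 - 9*I*y^2 + 18*y + 8*I*y - 16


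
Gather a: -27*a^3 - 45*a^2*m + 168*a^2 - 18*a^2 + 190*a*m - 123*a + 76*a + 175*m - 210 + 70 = -27*a^3 + a^2*(150 - 45*m) + a*(190*m - 47) + 175*m - 140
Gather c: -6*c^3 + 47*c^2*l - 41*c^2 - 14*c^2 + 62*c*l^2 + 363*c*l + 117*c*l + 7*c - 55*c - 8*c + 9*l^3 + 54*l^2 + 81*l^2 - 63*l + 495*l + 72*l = -6*c^3 + c^2*(47*l - 55) + c*(62*l^2 + 480*l - 56) + 9*l^3 + 135*l^2 + 504*l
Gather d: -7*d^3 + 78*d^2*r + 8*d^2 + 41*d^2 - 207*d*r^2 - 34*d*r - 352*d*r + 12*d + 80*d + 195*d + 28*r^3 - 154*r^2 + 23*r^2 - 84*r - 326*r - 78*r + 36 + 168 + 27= -7*d^3 + d^2*(78*r + 49) + d*(-207*r^2 - 386*r + 287) + 28*r^3 - 131*r^2 - 488*r + 231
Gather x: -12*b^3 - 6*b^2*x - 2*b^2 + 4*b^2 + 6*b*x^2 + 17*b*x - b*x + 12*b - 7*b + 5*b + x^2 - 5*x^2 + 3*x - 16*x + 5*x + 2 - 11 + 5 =-12*b^3 + 2*b^2 + 10*b + x^2*(6*b - 4) + x*(-6*b^2 + 16*b - 8) - 4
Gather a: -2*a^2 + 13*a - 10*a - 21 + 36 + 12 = -2*a^2 + 3*a + 27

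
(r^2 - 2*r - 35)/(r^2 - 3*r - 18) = (-r^2 + 2*r + 35)/(-r^2 + 3*r + 18)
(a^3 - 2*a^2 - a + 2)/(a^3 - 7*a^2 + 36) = (a^3 - 2*a^2 - a + 2)/(a^3 - 7*a^2 + 36)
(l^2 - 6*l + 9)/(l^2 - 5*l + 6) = (l - 3)/(l - 2)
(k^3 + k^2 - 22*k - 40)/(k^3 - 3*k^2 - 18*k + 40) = (k + 2)/(k - 2)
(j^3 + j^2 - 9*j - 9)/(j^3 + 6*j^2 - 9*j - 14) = (j^2 - 9)/(j^2 + 5*j - 14)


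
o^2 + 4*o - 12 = (o - 2)*(o + 6)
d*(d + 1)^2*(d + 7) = d^4 + 9*d^3 + 15*d^2 + 7*d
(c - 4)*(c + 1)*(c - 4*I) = c^3 - 3*c^2 - 4*I*c^2 - 4*c + 12*I*c + 16*I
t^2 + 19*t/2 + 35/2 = (t + 5/2)*(t + 7)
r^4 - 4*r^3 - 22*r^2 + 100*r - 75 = (r - 5)*(r - 3)*(r - 1)*(r + 5)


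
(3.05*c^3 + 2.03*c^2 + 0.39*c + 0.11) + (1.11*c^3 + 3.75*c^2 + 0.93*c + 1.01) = 4.16*c^3 + 5.78*c^2 + 1.32*c + 1.12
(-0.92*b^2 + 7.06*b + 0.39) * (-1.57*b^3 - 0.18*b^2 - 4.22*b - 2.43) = 1.4444*b^5 - 10.9186*b^4 + 1.9993*b^3 - 27.6278*b^2 - 18.8016*b - 0.9477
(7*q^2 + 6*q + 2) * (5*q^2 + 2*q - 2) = 35*q^4 + 44*q^3 + 8*q^2 - 8*q - 4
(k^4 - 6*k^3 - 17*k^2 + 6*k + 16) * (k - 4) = k^5 - 10*k^4 + 7*k^3 + 74*k^2 - 8*k - 64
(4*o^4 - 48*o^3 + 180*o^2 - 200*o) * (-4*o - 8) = -16*o^5 + 160*o^4 - 336*o^3 - 640*o^2 + 1600*o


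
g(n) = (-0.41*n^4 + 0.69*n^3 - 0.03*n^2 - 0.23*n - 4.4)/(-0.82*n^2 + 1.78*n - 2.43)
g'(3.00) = 2.70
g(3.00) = 4.46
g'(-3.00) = -2.52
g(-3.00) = 3.68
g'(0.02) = 1.44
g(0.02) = 1.84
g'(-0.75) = 0.39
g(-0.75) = 1.10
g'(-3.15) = -2.69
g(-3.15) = 4.07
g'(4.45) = 4.62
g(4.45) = 9.86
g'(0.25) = 1.54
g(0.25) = 2.19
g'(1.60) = -0.37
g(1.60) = 2.80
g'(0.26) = 1.54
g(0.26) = 2.20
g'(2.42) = 1.52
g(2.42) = 3.22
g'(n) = (1.64*n - 1.78)*(-0.41*n^4 + 0.69*n^3 - 0.03*n^2 - 0.23*n - 4.4)/(-0.82*n^2 + 1.78*n - 2.43)^2 + (-1.64*n^3 + 2.07*n^2 - 0.06*n - 0.23)/(-0.82*n^2 + 1.78*n - 2.43) = (0.6724*n^5 - 2.7552*n^4 + 6.4416*n^3 - 5.2721*n^2 - 7.0702*n + 8.3909)/(0.6724*n^4 - 2.9192*n^3 + 7.1536*n^2 - 8.6508*n + 5.9049)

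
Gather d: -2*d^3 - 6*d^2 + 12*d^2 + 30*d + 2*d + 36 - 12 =-2*d^3 + 6*d^2 + 32*d + 24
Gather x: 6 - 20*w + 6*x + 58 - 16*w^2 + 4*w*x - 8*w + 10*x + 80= -16*w^2 - 28*w + x*(4*w + 16) + 144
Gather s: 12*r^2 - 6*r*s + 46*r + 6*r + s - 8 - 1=12*r^2 + 52*r + s*(1 - 6*r) - 9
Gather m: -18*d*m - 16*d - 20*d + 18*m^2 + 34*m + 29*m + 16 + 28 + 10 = -36*d + 18*m^2 + m*(63 - 18*d) + 54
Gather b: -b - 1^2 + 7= 6 - b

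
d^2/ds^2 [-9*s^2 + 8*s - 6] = -18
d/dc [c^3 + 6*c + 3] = 3*c^2 + 6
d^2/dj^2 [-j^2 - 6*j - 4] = -2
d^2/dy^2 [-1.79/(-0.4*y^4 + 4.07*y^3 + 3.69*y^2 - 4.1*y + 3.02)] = ((-8.592*y^2 + 43.7118*y + 13.2102)*(-0.4*y^4 + 4.07*y^3 + 3.69*y^2 - 4.1*y + 3.02) - 1.79*(1.6*y^3 - 12.21*y^2 - 7.38*y + 4.1)*(3.2*y^3 - 24.42*y^2 - 14.76*y + 8.2))/(-0.4*y^4 + 4.07*y^3 + 3.69*y^2 - 4.1*y + 3.02)^3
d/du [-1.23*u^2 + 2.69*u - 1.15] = 2.69 - 2.46*u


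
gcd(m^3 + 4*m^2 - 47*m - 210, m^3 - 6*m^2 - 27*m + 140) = m^2 - 2*m - 35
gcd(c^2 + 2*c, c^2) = c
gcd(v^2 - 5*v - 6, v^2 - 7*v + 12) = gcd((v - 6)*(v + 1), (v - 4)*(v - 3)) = 1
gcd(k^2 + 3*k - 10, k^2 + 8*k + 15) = k + 5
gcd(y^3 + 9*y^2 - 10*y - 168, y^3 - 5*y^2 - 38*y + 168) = y^2 + 2*y - 24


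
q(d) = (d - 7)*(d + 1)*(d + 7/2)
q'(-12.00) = 464.00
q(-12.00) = -1776.50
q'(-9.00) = 260.00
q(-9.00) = -704.00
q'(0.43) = -29.60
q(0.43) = -36.92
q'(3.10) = -14.67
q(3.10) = -105.53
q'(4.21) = 4.12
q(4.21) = -112.07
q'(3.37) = -10.78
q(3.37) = -108.98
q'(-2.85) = 10.62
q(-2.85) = 11.84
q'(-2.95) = 12.86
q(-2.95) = 10.67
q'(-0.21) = -26.82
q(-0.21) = -18.74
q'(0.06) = -28.29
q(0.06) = -26.19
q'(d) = (d - 7)*(d + 1) + (d - 7)*(d + 7/2) + (d + 1)*(d + 7/2)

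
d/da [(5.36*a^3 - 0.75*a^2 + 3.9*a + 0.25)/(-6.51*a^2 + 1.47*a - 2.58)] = (-34.8936*a^4 + 15.7584*a^3 - 17.1999*a^2 + 7.125*a - 10.4295)/(42.3801*a^4 - 19.1394*a^3 + 35.7525*a^2 - 7.5852*a + 6.6564)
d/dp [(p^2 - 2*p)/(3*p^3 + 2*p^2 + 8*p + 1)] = (-3*p^4 + 12*p^3 + 12*p^2 + 2*p - 2)/(9*p^6 + 12*p^5 + 52*p^4 + 38*p^3 + 68*p^2 + 16*p + 1)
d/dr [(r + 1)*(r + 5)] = 2*r + 6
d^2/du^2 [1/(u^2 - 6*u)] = 2*(-u*(u - 6) + 4*(u - 3)^2)/(u^3*(u - 6)^3)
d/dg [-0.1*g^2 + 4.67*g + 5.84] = 4.67 - 0.2*g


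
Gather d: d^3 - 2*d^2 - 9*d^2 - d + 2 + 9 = d^3 - 11*d^2 - d + 11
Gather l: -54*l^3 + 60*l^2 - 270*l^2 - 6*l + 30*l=-54*l^3 - 210*l^2 + 24*l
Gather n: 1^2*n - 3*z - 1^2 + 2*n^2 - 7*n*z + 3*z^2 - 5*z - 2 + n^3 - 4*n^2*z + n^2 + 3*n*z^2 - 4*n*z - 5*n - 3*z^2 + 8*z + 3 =n^3 + n^2*(3 - 4*z) + n*(3*z^2 - 11*z - 4)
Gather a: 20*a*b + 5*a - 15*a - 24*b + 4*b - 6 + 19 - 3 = a*(20*b - 10) - 20*b + 10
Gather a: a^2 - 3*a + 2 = a^2 - 3*a + 2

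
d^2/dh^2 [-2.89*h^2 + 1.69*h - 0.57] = -5.78000000000000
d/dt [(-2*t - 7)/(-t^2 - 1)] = 2*(-t^2 - 7*t + 1)/(t^4 + 2*t^2 + 1)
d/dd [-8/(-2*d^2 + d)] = 8*(1 - 4*d)/(d^2*(2*d - 1)^2)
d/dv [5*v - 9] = 5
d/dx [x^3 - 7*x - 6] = 3*x^2 - 7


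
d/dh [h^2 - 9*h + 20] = 2*h - 9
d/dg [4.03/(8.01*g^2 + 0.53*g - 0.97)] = (-64.5606*g - 2.1359)/(8.01*g^2 + 0.53*g - 0.97)^2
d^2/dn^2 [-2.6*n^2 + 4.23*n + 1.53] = -5.20000000000000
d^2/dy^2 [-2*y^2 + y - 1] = -4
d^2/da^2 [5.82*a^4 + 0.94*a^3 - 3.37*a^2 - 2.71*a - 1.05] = 69.84*a^2 + 5.64*a - 6.74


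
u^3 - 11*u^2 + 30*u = u*(u - 6)*(u - 5)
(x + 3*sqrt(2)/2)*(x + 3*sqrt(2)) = x^2 + 9*sqrt(2)*x/2 + 9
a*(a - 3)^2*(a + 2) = a^4 - 4*a^3 - 3*a^2 + 18*a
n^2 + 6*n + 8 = (n + 2)*(n + 4)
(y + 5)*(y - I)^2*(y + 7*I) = y^4 + 5*y^3 + 5*I*y^3 + 13*y^2 + 25*I*y^2 + 65*y - 7*I*y - 35*I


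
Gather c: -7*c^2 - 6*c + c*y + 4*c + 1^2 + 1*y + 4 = -7*c^2 + c*(y - 2) + y + 5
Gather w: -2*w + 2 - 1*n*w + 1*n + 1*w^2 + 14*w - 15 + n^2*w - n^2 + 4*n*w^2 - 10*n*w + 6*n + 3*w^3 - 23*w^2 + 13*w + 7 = -n^2 + 7*n + 3*w^3 + w^2*(4*n - 22) + w*(n^2 - 11*n + 25) - 6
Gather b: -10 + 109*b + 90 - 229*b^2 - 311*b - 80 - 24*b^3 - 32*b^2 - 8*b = -24*b^3 - 261*b^2 - 210*b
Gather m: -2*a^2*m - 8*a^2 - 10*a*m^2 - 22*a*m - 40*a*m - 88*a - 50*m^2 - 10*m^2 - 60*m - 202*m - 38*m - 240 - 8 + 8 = -8*a^2 - 88*a + m^2*(-10*a - 60) + m*(-2*a^2 - 62*a - 300) - 240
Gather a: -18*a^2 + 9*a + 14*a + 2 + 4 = -18*a^2 + 23*a + 6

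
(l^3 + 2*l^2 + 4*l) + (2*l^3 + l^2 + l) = 3*l^3 + 3*l^2 + 5*l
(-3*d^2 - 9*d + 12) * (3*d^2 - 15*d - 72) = -9*d^4 + 18*d^3 + 387*d^2 + 468*d - 864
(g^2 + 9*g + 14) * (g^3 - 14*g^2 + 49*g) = g^5 - 5*g^4 - 63*g^3 + 245*g^2 + 686*g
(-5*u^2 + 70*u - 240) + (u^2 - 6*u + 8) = -4*u^2 + 64*u - 232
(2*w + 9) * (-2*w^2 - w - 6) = -4*w^3 - 20*w^2 - 21*w - 54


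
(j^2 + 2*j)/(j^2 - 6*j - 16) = j/(j - 8)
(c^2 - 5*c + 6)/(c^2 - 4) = (c - 3)/(c + 2)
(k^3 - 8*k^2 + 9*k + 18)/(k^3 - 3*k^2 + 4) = (k^2 - 9*k + 18)/(k^2 - 4*k + 4)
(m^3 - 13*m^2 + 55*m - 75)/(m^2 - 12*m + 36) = (m^3 - 13*m^2 + 55*m - 75)/(m^2 - 12*m + 36)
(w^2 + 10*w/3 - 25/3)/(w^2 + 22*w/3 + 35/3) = (3*w - 5)/(3*w + 7)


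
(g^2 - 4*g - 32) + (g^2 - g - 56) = 2*g^2 - 5*g - 88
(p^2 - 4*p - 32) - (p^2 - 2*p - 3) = -2*p - 29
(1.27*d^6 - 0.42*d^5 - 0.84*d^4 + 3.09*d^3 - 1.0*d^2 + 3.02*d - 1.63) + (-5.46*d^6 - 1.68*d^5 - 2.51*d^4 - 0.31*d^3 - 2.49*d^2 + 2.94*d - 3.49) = -4.19*d^6 - 2.1*d^5 - 3.35*d^4 + 2.78*d^3 - 3.49*d^2 + 5.96*d - 5.12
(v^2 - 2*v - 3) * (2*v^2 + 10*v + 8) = 2*v^4 + 6*v^3 - 18*v^2 - 46*v - 24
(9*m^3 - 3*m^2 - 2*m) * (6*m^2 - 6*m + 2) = 54*m^5 - 72*m^4 + 24*m^3 + 6*m^2 - 4*m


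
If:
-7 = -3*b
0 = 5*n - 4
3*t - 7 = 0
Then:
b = 7/3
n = 4/5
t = 7/3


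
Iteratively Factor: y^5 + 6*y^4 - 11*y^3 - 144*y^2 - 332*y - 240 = (y - 5)*(y^4 + 11*y^3 + 44*y^2 + 76*y + 48) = (y - 5)*(y + 2)*(y^3 + 9*y^2 + 26*y + 24) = (y - 5)*(y + 2)*(y + 4)*(y^2 + 5*y + 6) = (y - 5)*(y + 2)^2*(y + 4)*(y + 3)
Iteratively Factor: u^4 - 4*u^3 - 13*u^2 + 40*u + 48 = (u - 4)*(u^3 - 13*u - 12) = (u - 4)*(u + 1)*(u^2 - u - 12) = (u - 4)^2*(u + 1)*(u + 3)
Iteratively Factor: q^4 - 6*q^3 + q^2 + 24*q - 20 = (q - 1)*(q^3 - 5*q^2 - 4*q + 20) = (q - 1)*(q + 2)*(q^2 - 7*q + 10) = (q - 2)*(q - 1)*(q + 2)*(q - 5)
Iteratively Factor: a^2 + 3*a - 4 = (a - 1)*(a + 4)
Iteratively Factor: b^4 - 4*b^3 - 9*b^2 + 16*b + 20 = (b - 5)*(b^3 + b^2 - 4*b - 4) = (b - 5)*(b + 2)*(b^2 - b - 2) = (b - 5)*(b + 1)*(b + 2)*(b - 2)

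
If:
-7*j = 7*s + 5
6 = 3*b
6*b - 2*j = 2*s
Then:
No Solution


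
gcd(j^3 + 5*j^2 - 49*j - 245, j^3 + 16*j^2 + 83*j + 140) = j^2 + 12*j + 35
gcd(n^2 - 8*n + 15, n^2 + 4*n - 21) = n - 3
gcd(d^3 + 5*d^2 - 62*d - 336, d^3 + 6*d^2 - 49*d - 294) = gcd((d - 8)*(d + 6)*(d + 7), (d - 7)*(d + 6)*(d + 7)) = d^2 + 13*d + 42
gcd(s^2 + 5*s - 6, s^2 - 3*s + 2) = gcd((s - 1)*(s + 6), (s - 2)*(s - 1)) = s - 1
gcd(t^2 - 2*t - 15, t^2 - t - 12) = t + 3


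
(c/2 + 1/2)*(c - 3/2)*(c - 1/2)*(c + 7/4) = c^4/2 + 3*c^3/8 - 3*c^2/2 - 23*c/32 + 21/32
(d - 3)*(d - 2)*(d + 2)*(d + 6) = d^4 + 3*d^3 - 22*d^2 - 12*d + 72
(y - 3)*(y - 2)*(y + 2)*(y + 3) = y^4 - 13*y^2 + 36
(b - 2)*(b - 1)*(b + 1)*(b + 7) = b^4 + 5*b^3 - 15*b^2 - 5*b + 14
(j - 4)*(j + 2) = j^2 - 2*j - 8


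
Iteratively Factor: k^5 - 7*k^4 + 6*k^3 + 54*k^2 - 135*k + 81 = (k - 3)*(k^4 - 4*k^3 - 6*k^2 + 36*k - 27) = (k - 3)*(k - 1)*(k^3 - 3*k^2 - 9*k + 27) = (k - 3)^2*(k - 1)*(k^2 - 9) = (k - 3)^2*(k - 1)*(k + 3)*(k - 3)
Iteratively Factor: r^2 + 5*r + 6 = (r + 2)*(r + 3)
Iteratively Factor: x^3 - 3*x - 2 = (x + 1)*(x^2 - x - 2) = (x - 2)*(x + 1)*(x + 1)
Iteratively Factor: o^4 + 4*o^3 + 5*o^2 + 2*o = (o)*(o^3 + 4*o^2 + 5*o + 2) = o*(o + 1)*(o^2 + 3*o + 2) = o*(o + 1)*(o + 2)*(o + 1)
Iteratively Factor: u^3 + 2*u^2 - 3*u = (u - 1)*(u^2 + 3*u) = (u - 1)*(u + 3)*(u)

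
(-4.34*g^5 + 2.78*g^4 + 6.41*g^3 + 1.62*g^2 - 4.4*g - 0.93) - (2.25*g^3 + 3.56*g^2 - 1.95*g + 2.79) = -4.34*g^5 + 2.78*g^4 + 4.16*g^3 - 1.94*g^2 - 2.45*g - 3.72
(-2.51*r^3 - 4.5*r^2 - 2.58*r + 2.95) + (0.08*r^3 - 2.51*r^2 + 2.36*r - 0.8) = -2.43*r^3 - 7.01*r^2 - 0.22*r + 2.15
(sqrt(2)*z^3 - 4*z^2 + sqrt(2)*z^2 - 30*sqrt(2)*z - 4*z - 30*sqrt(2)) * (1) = sqrt(2)*z^3 - 4*z^2 + sqrt(2)*z^2 - 30*sqrt(2)*z - 4*z - 30*sqrt(2)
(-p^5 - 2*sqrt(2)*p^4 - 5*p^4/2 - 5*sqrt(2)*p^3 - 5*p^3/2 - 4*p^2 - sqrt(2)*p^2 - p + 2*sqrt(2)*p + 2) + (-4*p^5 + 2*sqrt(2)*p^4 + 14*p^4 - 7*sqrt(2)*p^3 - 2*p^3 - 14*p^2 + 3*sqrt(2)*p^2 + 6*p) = -5*p^5 + 23*p^4/2 - 12*sqrt(2)*p^3 - 9*p^3/2 - 18*p^2 + 2*sqrt(2)*p^2 + 2*sqrt(2)*p + 5*p + 2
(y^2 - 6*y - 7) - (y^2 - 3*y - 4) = -3*y - 3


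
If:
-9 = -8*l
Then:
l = 9/8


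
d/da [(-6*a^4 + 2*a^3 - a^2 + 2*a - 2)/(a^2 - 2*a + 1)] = 2*(-6*a^4 + 13*a^3 - 3*a^2 + 1)/(a^3 - 3*a^2 + 3*a - 1)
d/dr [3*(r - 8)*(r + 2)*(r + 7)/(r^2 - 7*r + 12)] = 3*(r^4 - 14*r^3 + 87*r^2 + 248*r - 1480)/(r^4 - 14*r^3 + 73*r^2 - 168*r + 144)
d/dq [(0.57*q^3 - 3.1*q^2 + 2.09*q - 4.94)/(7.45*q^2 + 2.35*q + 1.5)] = (4.2465*q^4 + 2.679*q^3 - 20.2905*q^2 + 64.306*q + 14.744)/(55.5025*q^4 + 35.015*q^3 + 27.8725*q^2 + 7.05*q + 2.25)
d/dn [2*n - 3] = 2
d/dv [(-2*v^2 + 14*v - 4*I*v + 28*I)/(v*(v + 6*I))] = 2*(-v^2*(7 + 4*I) - 28*I*v + 84)/(v^2*(v^2 + 12*I*v - 36))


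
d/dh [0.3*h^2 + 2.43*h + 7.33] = 0.6*h + 2.43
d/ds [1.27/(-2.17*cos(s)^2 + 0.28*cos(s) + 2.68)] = (0.3556 - 5.5118*cos(s))*sin(s)/(-2.17*cos(s)^2 + 0.28*cos(s) + 2.68)^2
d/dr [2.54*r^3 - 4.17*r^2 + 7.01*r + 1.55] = 7.62*r^2 - 8.34*r + 7.01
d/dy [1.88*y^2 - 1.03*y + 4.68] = 3.76*y - 1.03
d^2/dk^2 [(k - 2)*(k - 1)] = 2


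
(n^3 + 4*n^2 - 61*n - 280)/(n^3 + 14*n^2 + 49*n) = (n^2 - 3*n - 40)/(n*(n + 7))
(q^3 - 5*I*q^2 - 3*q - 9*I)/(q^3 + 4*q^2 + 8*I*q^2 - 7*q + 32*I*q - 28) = (q^2 - 6*I*q - 9)/(q^2 + q*(4 + 7*I) + 28*I)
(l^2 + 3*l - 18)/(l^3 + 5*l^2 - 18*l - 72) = (l - 3)/(l^2 - l - 12)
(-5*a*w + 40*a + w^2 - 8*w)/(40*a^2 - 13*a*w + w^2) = (w - 8)/(-8*a + w)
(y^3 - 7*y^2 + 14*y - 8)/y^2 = y - 7 + 14/y - 8/y^2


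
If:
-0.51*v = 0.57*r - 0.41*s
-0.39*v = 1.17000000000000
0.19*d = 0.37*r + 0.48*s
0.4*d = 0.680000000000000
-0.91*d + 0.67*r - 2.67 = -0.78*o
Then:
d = 1.70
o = 3.66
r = 2.04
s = -0.90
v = -3.00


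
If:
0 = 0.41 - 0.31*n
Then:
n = 1.32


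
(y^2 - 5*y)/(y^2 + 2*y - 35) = y/(y + 7)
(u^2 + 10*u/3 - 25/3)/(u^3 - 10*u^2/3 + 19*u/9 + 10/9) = 3*(u + 5)/(3*u^2 - 5*u - 2)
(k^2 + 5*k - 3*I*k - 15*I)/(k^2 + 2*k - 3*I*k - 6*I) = (k + 5)/(k + 2)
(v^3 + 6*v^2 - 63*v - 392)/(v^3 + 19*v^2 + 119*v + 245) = (v - 8)/(v + 5)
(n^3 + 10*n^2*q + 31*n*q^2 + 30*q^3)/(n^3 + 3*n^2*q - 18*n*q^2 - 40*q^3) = (-n - 3*q)/(-n + 4*q)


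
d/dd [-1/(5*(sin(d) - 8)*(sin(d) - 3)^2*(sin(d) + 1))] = (4*sin(d)^2 - 27*sin(d) + 5)*cos(d)/(5*(sin(d) - 8)^2*(sin(d) - 3)^3*(sin(d) + 1)^2)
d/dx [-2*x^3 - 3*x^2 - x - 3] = -6*x^2 - 6*x - 1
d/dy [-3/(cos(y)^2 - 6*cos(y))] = 6*(3 - cos(y))*sin(y)/((cos(y) - 6)^2*cos(y)^2)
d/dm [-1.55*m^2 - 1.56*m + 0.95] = -3.1*m - 1.56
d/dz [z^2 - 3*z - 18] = 2*z - 3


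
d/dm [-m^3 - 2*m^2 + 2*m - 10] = -3*m^2 - 4*m + 2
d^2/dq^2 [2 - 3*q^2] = -6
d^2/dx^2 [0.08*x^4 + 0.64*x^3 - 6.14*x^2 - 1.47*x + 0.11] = 0.96*x^2 + 3.84*x - 12.28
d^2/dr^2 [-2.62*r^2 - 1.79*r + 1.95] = -5.24000000000000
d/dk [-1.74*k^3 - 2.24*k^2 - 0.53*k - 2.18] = -5.22*k^2 - 4.48*k - 0.53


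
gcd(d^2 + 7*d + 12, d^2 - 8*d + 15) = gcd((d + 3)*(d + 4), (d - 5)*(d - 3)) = 1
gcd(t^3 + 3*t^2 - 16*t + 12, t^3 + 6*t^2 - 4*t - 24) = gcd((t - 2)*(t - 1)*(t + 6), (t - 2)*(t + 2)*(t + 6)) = t^2 + 4*t - 12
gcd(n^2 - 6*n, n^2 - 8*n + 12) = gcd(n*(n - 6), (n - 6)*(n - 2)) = n - 6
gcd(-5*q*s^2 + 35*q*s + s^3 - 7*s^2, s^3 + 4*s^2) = s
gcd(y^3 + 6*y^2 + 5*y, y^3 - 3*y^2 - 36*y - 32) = y + 1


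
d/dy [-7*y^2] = -14*y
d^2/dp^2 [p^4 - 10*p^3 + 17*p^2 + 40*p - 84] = 12*p^2 - 60*p + 34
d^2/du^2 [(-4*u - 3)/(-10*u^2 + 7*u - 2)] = 2*((4*u + 3)*(20*u - 7)^2 - 2*(60*u + 1)*(10*u^2 - 7*u + 2))/(10*u^2 - 7*u + 2)^3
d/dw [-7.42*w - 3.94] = -7.42000000000000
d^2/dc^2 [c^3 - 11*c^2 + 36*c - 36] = 6*c - 22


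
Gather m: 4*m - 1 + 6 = 4*m + 5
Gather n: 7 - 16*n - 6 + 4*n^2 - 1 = 4*n^2 - 16*n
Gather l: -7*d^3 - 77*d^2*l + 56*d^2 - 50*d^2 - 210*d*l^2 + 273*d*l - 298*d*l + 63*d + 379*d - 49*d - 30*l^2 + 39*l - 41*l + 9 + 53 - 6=-7*d^3 + 6*d^2 + 393*d + l^2*(-210*d - 30) + l*(-77*d^2 - 25*d - 2) + 56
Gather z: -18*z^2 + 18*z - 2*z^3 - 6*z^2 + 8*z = -2*z^3 - 24*z^2 + 26*z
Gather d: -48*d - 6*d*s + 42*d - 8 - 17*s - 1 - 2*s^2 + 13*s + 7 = d*(-6*s - 6) - 2*s^2 - 4*s - 2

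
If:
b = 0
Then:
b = 0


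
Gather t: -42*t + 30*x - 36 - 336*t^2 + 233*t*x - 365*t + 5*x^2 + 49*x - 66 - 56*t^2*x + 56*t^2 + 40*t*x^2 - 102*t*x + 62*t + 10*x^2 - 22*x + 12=t^2*(-56*x - 280) + t*(40*x^2 + 131*x - 345) + 15*x^2 + 57*x - 90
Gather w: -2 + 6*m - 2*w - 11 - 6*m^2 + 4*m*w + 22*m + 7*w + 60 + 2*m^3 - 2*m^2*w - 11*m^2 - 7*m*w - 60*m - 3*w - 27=2*m^3 - 17*m^2 - 32*m + w*(-2*m^2 - 3*m + 2) + 20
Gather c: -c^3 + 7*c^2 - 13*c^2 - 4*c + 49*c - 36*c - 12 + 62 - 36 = -c^3 - 6*c^2 + 9*c + 14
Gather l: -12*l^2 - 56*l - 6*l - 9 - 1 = -12*l^2 - 62*l - 10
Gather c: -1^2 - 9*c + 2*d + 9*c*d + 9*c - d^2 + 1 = 9*c*d - d^2 + 2*d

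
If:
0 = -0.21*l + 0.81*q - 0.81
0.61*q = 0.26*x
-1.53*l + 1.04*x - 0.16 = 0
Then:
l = 2.54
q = 1.66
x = 3.89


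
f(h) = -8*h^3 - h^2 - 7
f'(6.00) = -876.00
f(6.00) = -1771.00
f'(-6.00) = -852.00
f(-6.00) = 1685.00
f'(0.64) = -11.11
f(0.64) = -9.51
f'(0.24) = -1.86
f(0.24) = -7.17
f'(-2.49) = -143.82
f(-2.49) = 110.31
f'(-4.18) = -410.98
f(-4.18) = 559.80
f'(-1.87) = -80.19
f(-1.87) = 41.82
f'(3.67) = -330.59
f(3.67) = -415.92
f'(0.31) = -2.93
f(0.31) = -7.33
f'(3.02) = -224.93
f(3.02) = -236.47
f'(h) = -24*h^2 - 2*h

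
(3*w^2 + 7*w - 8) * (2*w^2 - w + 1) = 6*w^4 + 11*w^3 - 20*w^2 + 15*w - 8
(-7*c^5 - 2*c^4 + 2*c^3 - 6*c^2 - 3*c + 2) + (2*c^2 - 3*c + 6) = -7*c^5 - 2*c^4 + 2*c^3 - 4*c^2 - 6*c + 8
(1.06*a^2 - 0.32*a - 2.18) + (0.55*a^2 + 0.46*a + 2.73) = 1.61*a^2 + 0.14*a + 0.55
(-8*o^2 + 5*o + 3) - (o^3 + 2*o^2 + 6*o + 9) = -o^3 - 10*o^2 - o - 6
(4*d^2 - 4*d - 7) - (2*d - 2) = 4*d^2 - 6*d - 5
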